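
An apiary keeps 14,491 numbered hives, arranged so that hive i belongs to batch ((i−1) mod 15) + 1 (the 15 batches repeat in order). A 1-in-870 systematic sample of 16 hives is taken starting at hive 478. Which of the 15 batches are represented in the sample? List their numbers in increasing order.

Consecutive selections differ by k = 870, so their batch numbers differ by 870 mod 15 = 0.
gcd(870, 15) = 15, so the sample visits 15/15 = 1 distinct residues mod 15.
Start 478 is batch 13; the batches hit are 13.

13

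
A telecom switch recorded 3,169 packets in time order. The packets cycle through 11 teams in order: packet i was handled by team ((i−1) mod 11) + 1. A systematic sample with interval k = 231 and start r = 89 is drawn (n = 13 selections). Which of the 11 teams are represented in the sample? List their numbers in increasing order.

1

Consecutive selections differ by k = 231, so their team numbers differ by 231 mod 11 = 0.
gcd(231, 11) = 11, so the sample visits 11/11 = 1 distinct residues mod 11.
Start 89 is team 1; the teams hit are 1.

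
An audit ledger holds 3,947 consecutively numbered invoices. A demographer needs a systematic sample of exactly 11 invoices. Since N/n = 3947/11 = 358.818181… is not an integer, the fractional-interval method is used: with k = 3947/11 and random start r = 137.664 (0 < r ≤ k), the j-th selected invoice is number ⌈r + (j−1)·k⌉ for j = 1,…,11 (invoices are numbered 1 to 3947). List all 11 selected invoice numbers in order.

j=1: r + 0k = 137.664 → ⌈·⌉ = 138
j=2: r + 1k = 496.482181… → ⌈·⌉ = 497
j=3: r + 2k = 855.300363… → ⌈·⌉ = 856
j=4: r + 3k = 1214.118545… → ⌈·⌉ = 1215
j=5: r + 4k = 1572.936727… → ⌈·⌉ = 1573
j=6: r + 5k = 1931.754909… → ⌈·⌉ = 1932
j=7: r + 6k = 2290.573090… → ⌈·⌉ = 2291
j=8: r + 7k = 2649.391272… → ⌈·⌉ = 2650
j=9: r + 8k = 3008.209454… → ⌈·⌉ = 3009
j=10: r + 9k = 3367.027636… → ⌈·⌉ = 3368
j=11: r + 10k = 3725.845818… → ⌈·⌉ = 3726

138, 497, 856, 1215, 1573, 1932, 2291, 2650, 3009, 3368, 3726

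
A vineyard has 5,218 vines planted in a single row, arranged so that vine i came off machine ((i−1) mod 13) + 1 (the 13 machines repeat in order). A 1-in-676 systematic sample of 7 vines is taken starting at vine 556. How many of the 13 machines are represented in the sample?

1

Consecutive selections differ by k = 676, so their machine numbers differ by 676 mod 13 = 0.
gcd(676, 13) = 13, so the sample visits 13/13 = 1 distinct residues mod 13.
Start 556 is machine 10; the machines hit are 10.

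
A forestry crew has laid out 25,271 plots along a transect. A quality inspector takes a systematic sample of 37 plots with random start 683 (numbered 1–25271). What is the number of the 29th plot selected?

k = 25271/37 = 683
29th selection = r + (29−1)·k = 683 + 28×683 = 683 + 19124 = 19807

19807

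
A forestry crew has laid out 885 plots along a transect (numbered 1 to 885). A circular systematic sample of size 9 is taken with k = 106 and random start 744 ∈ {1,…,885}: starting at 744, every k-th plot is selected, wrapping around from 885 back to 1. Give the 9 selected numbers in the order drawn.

Selection 1: 744
Selection 2: 744 + 106 = 850
Selection 3: 850 + 106 = 956 → 956 − 885 = 71
Selection 4: 71 + 106 = 177
Selection 5: 177 + 106 = 283
Selection 6: 283 + 106 = 389
Selection 7: 389 + 106 = 495
Selection 8: 495 + 106 = 601
Selection 9: 601 + 106 = 707

744, 850, 71, 177, 283, 389, 495, 601, 707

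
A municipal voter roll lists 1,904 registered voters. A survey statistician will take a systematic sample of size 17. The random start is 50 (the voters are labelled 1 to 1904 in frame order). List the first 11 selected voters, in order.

50, 162, 274, 386, 498, 610, 722, 834, 946, 1058, 1170

k = N/n = 1904/17 = 112
voter 1: 50
voter 2: 50 + 112 = 162
voter 3: 162 + 112 = 274
voter 4: 274 + 112 = 386
voter 5: 386 + 112 = 498
voter 6: 498 + 112 = 610
voter 7: 610 + 112 = 722
voter 8: 722 + 112 = 834
voter 9: 834 + 112 = 946
voter 10: 946 + 112 = 1058
voter 11: 1058 + 112 = 1170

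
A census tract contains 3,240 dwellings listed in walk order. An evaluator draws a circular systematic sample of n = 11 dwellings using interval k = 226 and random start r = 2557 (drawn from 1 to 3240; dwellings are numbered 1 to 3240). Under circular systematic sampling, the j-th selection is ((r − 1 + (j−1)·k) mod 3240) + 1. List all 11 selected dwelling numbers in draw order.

2557, 2783, 3009, 3235, 221, 447, 673, 899, 1125, 1351, 1577

Selection 1: 2557
Selection 2: 2557 + 226 = 2783
Selection 3: 2783 + 226 = 3009
Selection 4: 3009 + 226 = 3235
Selection 5: 3235 + 226 = 3461 → 3461 − 3240 = 221
Selection 6: 221 + 226 = 447
Selection 7: 447 + 226 = 673
Selection 8: 673 + 226 = 899
Selection 9: 899 + 226 = 1125
Selection 10: 1125 + 226 = 1351
Selection 11: 1351 + 226 = 1577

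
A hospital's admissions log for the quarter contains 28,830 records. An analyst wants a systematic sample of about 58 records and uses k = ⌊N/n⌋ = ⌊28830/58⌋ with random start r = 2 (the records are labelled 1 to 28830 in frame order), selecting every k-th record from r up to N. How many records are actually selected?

k = ⌊28830/58⌋ = 497
Achieved size = ⌊(28830 − 2)/497⌋ + 1 = ⌊28828/497⌋ + 1 = 58 + 1 = 59
(last selection: 2 + 58×497 = 28828 ≤ 28830; next would be 29325 > 28830)

59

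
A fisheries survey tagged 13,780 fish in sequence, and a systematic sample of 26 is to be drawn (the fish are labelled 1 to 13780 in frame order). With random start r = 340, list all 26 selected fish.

k = N/n = 13780/26 = 530
fish 1: 340
fish 2: 340 + 530 = 870
fish 3: 870 + 530 = 1400
fish 4: 1400 + 530 = 1930
fish 5: 1930 + 530 = 2460
fish 6: 2460 + 530 = 2990
fish 7: 2990 + 530 = 3520
fish 8: 3520 + 530 = 4050
fish 9: 4050 + 530 = 4580
fish 10: 4580 + 530 = 5110
fish 11: 5110 + 530 = 5640
fish 12: 5640 + 530 = 6170
fish 13: 6170 + 530 = 6700
fish 14: 6700 + 530 = 7230
fish 15: 7230 + 530 = 7760
fish 16: 7760 + 530 = 8290
fish 17: 8290 + 530 = 8820
fish 18: 8820 + 530 = 9350
fish 19: 9350 + 530 = 9880
fish 20: 9880 + 530 = 10410
fish 21: 10410 + 530 = 10940
fish 22: 10940 + 530 = 11470
fish 23: 11470 + 530 = 12000
fish 24: 12000 + 530 = 12530
fish 25: 12530 + 530 = 13060
fish 26: 13060 + 530 = 13590

340, 870, 1400, 1930, 2460, 2990, 3520, 4050, 4580, 5110, 5640, 6170, 6700, 7230, 7760, 8290, 8820, 9350, 9880, 10410, 10940, 11470, 12000, 12530, 13060, 13590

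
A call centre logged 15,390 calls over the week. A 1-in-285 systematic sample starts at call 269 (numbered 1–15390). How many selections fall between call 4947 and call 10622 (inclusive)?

20

k = 285
First selection ≥ 4947: 269 + ⌈(4947−269)/285⌉·285 = 269 + 17×285 = 5114
Last selection ≤ 10622: 269 + ⌊(10622−269)/285⌋·285 = 269 + 36×285 = 10529
Count = 36 − 17 + 1 = 20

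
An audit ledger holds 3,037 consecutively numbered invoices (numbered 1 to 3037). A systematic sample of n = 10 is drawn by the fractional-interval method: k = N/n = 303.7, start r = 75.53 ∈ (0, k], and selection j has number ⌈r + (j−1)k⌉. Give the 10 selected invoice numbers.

76, 380, 683, 987, 1291, 1595, 1898, 2202, 2506, 2809

j=1: r + 0k = 75.53 → ⌈·⌉ = 76
j=2: r + 1k = 379.23 → ⌈·⌉ = 380
j=3: r + 2k = 682.93 → ⌈·⌉ = 683
j=4: r + 3k = 986.63 → ⌈·⌉ = 987
j=5: r + 4k = 1290.33 → ⌈·⌉ = 1291
j=6: r + 5k = 1594.03 → ⌈·⌉ = 1595
j=7: r + 6k = 1897.73 → ⌈·⌉ = 1898
j=8: r + 7k = 2201.43 → ⌈·⌉ = 2202
j=9: r + 8k = 2505.13 → ⌈·⌉ = 2506
j=10: r + 9k = 2808.83 → ⌈·⌉ = 2809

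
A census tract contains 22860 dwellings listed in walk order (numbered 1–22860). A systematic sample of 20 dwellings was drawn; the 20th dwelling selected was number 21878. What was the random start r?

k = 22860/20 = 1143
r = 21878 − (20−1)×1143 = 21878 − 21717 = 161

161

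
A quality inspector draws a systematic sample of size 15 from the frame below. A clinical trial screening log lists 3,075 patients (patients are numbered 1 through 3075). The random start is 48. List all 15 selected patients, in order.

48, 253, 458, 663, 868, 1073, 1278, 1483, 1688, 1893, 2098, 2303, 2508, 2713, 2918

k = N/n = 3075/15 = 205
patient 1: 48
patient 2: 48 + 205 = 253
patient 3: 253 + 205 = 458
patient 4: 458 + 205 = 663
patient 5: 663 + 205 = 868
patient 6: 868 + 205 = 1073
patient 7: 1073 + 205 = 1278
patient 8: 1278 + 205 = 1483
patient 9: 1483 + 205 = 1688
patient 10: 1688 + 205 = 1893
patient 11: 1893 + 205 = 2098
patient 12: 2098 + 205 = 2303
patient 13: 2303 + 205 = 2508
patient 14: 2508 + 205 = 2713
patient 15: 2713 + 205 = 2918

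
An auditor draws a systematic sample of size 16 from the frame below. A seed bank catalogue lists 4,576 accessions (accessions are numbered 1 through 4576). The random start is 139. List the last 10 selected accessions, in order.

k = N/n = 4576/16 = 286
7th selection = 139 + 6×286 = 1855
8th: 1855 + 286 = 2141
9th: 2141 + 286 = 2427
10th: 2427 + 286 = 2713
11th: 2713 + 286 = 2999
12th: 2999 + 286 = 3285
13th: 3285 + 286 = 3571
14th: 3571 + 286 = 3857
15th: 3857 + 286 = 4143
16th: 4143 + 286 = 4429

1855, 2141, 2427, 2713, 2999, 3285, 3571, 3857, 4143, 4429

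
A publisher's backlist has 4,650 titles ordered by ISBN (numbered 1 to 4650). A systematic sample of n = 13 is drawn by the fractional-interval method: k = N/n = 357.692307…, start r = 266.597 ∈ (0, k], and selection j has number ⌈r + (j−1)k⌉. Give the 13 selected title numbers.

j=1: r + 0k = 266.597 → ⌈·⌉ = 267
j=2: r + 1k = 624.289307… → ⌈·⌉ = 625
j=3: r + 2k = 981.981615… → ⌈·⌉ = 982
j=4: r + 3k = 1339.673923… → ⌈·⌉ = 1340
j=5: r + 4k = 1697.366230… → ⌈·⌉ = 1698
j=6: r + 5k = 2055.058538… → ⌈·⌉ = 2056
j=7: r + 6k = 2412.750846… → ⌈·⌉ = 2413
j=8: r + 7k = 2770.443153… → ⌈·⌉ = 2771
j=9: r + 8k = 3128.135461… → ⌈·⌉ = 3129
j=10: r + 9k = 3485.827769… → ⌈·⌉ = 3486
j=11: r + 10k = 3843.520076… → ⌈·⌉ = 3844
j=12: r + 11k = 4201.212384… → ⌈·⌉ = 4202
j=13: r + 12k = 4558.904692… → ⌈·⌉ = 4559

267, 625, 982, 1340, 1698, 2056, 2413, 2771, 3129, 3486, 3844, 4202, 4559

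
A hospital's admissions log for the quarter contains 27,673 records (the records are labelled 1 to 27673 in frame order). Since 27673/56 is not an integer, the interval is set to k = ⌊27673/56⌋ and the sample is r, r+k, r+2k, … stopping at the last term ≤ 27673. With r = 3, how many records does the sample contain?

57

k = ⌊27673/56⌋ = 494
Achieved size = ⌊(27673 − 3)/494⌋ + 1 = ⌊27670/494⌋ + 1 = 56 + 1 = 57
(last selection: 3 + 56×494 = 27667 ≤ 27673; next would be 28161 > 27673)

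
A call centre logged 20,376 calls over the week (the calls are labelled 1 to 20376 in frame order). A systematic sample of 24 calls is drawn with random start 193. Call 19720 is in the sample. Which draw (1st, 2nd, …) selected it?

k = 20376/24 = 849
position = (19720 − 193)/849 + 1 = 19527/849 + 1 = 23 + 1 = 24

24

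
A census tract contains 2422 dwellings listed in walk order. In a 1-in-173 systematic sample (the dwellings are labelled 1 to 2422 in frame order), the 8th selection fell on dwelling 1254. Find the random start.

k = 173
r = 1254 − (8−1)×173 = 1254 − 1211 = 43

43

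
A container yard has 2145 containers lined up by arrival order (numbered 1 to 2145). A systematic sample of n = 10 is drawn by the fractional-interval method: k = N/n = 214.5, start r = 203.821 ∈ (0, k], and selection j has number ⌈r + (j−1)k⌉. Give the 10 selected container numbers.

j=1: r + 0k = 203.821 → ⌈·⌉ = 204
j=2: r + 1k = 418.321 → ⌈·⌉ = 419
j=3: r + 2k = 632.821 → ⌈·⌉ = 633
j=4: r + 3k = 847.321 → ⌈·⌉ = 848
j=5: r + 4k = 1061.821 → ⌈·⌉ = 1062
j=6: r + 5k = 1276.321 → ⌈·⌉ = 1277
j=7: r + 6k = 1490.821 → ⌈·⌉ = 1491
j=8: r + 7k = 1705.321 → ⌈·⌉ = 1706
j=9: r + 8k = 1919.821 → ⌈·⌉ = 1920
j=10: r + 9k = 2134.321 → ⌈·⌉ = 2135

204, 419, 633, 848, 1062, 1277, 1491, 1706, 1920, 2135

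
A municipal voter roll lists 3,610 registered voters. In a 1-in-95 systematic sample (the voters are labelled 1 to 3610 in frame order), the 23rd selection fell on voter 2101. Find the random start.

k = 95
r = 2101 − (23−1)×95 = 2101 − 2090 = 11

11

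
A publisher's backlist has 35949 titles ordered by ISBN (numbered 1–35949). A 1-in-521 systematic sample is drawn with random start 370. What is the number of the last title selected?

35798

k = 521
69th selection = r + (69−1)·k = 370 + 68×521 = 370 + 35428 = 35798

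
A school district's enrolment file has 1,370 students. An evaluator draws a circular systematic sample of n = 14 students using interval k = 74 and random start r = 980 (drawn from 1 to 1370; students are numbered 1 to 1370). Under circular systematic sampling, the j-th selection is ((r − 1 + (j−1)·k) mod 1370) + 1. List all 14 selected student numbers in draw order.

Selection 1: 980
Selection 2: 980 + 74 = 1054
Selection 3: 1054 + 74 = 1128
Selection 4: 1128 + 74 = 1202
Selection 5: 1202 + 74 = 1276
Selection 6: 1276 + 74 = 1350
Selection 7: 1350 + 74 = 1424 → 1424 − 1370 = 54
Selection 8: 54 + 74 = 128
Selection 9: 128 + 74 = 202
Selection 10: 202 + 74 = 276
Selection 11: 276 + 74 = 350
Selection 12: 350 + 74 = 424
Selection 13: 424 + 74 = 498
Selection 14: 498 + 74 = 572

980, 1054, 1128, 1202, 1276, 1350, 54, 128, 202, 276, 350, 424, 498, 572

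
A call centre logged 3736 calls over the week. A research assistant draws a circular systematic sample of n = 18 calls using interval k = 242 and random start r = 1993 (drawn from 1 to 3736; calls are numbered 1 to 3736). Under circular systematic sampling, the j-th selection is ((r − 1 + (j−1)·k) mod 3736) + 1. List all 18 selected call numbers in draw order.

1993, 2235, 2477, 2719, 2961, 3203, 3445, 3687, 193, 435, 677, 919, 1161, 1403, 1645, 1887, 2129, 2371

Selection 1: 1993
Selection 2: 1993 + 242 = 2235
Selection 3: 2235 + 242 = 2477
Selection 4: 2477 + 242 = 2719
Selection 5: 2719 + 242 = 2961
Selection 6: 2961 + 242 = 3203
Selection 7: 3203 + 242 = 3445
Selection 8: 3445 + 242 = 3687
Selection 9: 3687 + 242 = 3929 → 3929 − 3736 = 193
Selection 10: 193 + 242 = 435
Selection 11: 435 + 242 = 677
Selection 12: 677 + 242 = 919
Selection 13: 919 + 242 = 1161
Selection 14: 1161 + 242 = 1403
Selection 15: 1403 + 242 = 1645
Selection 16: 1645 + 242 = 1887
Selection 17: 1887 + 242 = 2129
Selection 18: 2129 + 242 = 2371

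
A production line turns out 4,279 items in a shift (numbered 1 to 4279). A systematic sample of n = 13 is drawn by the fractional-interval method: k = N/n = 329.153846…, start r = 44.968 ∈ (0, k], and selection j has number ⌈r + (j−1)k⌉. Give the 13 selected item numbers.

45, 375, 704, 1033, 1362, 1691, 2020, 2350, 2679, 3008, 3337, 3666, 3995

j=1: r + 0k = 44.968 → ⌈·⌉ = 45
j=2: r + 1k = 374.121846… → ⌈·⌉ = 375
j=3: r + 2k = 703.275692… → ⌈·⌉ = 704
j=4: r + 3k = 1032.429538… → ⌈·⌉ = 1033
j=5: r + 4k = 1361.583384… → ⌈·⌉ = 1362
j=6: r + 5k = 1690.737230… → ⌈·⌉ = 1691
j=7: r + 6k = 2019.891076… → ⌈·⌉ = 2020
j=8: r + 7k = 2349.044923… → ⌈·⌉ = 2350
j=9: r + 8k = 2678.198769… → ⌈·⌉ = 2679
j=10: r + 9k = 3007.352615… → ⌈·⌉ = 3008
j=11: r + 10k = 3336.506461… → ⌈·⌉ = 3337
j=12: r + 11k = 3665.660307… → ⌈·⌉ = 3666
j=13: r + 12k = 3994.814153… → ⌈·⌉ = 3995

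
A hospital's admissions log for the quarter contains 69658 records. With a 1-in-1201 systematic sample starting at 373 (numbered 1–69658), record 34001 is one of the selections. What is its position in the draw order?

29

k = 1201
position = (34001 − 373)/1201 + 1 = 33628/1201 + 1 = 28 + 1 = 29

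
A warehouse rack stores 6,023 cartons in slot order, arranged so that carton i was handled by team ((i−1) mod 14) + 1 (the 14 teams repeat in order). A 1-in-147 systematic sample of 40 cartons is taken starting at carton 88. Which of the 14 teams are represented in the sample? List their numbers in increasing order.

Consecutive selections differ by k = 147, so their team numbers differ by 147 mod 14 = 7.
gcd(147, 14) = 7, so the sample visits 14/7 = 2 distinct residues mod 14.
Start 88 is team 4; the teams hit are 4, 11.

4, 11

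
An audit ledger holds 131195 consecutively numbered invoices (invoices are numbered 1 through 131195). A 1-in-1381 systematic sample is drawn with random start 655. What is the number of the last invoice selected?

130469

k = 1381
95th selection = r + (95−1)·k = 655 + 94×1381 = 655 + 129814 = 130469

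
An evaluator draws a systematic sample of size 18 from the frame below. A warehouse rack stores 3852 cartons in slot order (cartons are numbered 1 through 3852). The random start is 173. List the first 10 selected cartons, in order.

k = N/n = 3852/18 = 214
carton 1: 173
carton 2: 173 + 214 = 387
carton 3: 387 + 214 = 601
carton 4: 601 + 214 = 815
carton 5: 815 + 214 = 1029
carton 6: 1029 + 214 = 1243
carton 7: 1243 + 214 = 1457
carton 8: 1457 + 214 = 1671
carton 9: 1671 + 214 = 1885
carton 10: 1885 + 214 = 2099

173, 387, 601, 815, 1029, 1243, 1457, 1671, 1885, 2099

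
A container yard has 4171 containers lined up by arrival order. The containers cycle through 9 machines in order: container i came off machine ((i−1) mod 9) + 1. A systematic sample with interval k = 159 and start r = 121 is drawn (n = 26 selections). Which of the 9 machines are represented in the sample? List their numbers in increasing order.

1, 4, 7

Consecutive selections differ by k = 159, so their machine numbers differ by 159 mod 9 = 6.
gcd(159, 9) = 3, so the sample visits 9/3 = 3 distinct residues mod 9.
Start 121 is machine 4; the machines hit are 1, 4, 7.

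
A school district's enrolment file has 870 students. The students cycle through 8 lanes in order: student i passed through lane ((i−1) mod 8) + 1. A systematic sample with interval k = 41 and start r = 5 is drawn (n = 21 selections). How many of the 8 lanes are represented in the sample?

Consecutive selections differ by k = 41, so their lane numbers differ by 41 mod 8 = 1.
gcd(41, 8) = 1, so the sample visits 8/1 = 8 distinct residues mod 8.
Start 5 is lane 5; the lanes hit are 1, 2, 3, 4, 5, 6, 7, 8.

8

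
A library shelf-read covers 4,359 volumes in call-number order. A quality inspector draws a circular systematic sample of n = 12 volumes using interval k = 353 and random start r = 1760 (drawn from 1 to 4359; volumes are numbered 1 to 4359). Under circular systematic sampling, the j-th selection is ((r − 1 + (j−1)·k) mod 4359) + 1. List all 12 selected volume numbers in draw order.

1760, 2113, 2466, 2819, 3172, 3525, 3878, 4231, 225, 578, 931, 1284

Selection 1: 1760
Selection 2: 1760 + 353 = 2113
Selection 3: 2113 + 353 = 2466
Selection 4: 2466 + 353 = 2819
Selection 5: 2819 + 353 = 3172
Selection 6: 3172 + 353 = 3525
Selection 7: 3525 + 353 = 3878
Selection 8: 3878 + 353 = 4231
Selection 9: 4231 + 353 = 4584 → 4584 − 4359 = 225
Selection 10: 225 + 353 = 578
Selection 11: 578 + 353 = 931
Selection 12: 931 + 353 = 1284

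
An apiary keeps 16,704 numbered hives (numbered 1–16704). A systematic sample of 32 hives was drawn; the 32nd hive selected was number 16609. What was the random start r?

k = 16704/32 = 522
r = 16609 − (32−1)×522 = 16609 − 16182 = 427

427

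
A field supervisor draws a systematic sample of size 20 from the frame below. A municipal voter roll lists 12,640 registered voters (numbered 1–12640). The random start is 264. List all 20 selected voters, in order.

k = N/n = 12640/20 = 632
voter 1: 264
voter 2: 264 + 632 = 896
voter 3: 896 + 632 = 1528
voter 4: 1528 + 632 = 2160
voter 5: 2160 + 632 = 2792
voter 6: 2792 + 632 = 3424
voter 7: 3424 + 632 = 4056
voter 8: 4056 + 632 = 4688
voter 9: 4688 + 632 = 5320
voter 10: 5320 + 632 = 5952
voter 11: 5952 + 632 = 6584
voter 12: 6584 + 632 = 7216
voter 13: 7216 + 632 = 7848
voter 14: 7848 + 632 = 8480
voter 15: 8480 + 632 = 9112
voter 16: 9112 + 632 = 9744
voter 17: 9744 + 632 = 10376
voter 18: 10376 + 632 = 11008
voter 19: 11008 + 632 = 11640
voter 20: 11640 + 632 = 12272

264, 896, 1528, 2160, 2792, 3424, 4056, 4688, 5320, 5952, 6584, 7216, 7848, 8480, 9112, 9744, 10376, 11008, 11640, 12272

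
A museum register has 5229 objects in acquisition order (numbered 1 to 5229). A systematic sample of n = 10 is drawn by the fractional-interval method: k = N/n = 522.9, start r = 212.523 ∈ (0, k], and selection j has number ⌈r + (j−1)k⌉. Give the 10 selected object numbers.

j=1: r + 0k = 212.523 → ⌈·⌉ = 213
j=2: r + 1k = 735.423 → ⌈·⌉ = 736
j=3: r + 2k = 1258.323 → ⌈·⌉ = 1259
j=4: r + 3k = 1781.223 → ⌈·⌉ = 1782
j=5: r + 4k = 2304.123 → ⌈·⌉ = 2305
j=6: r + 5k = 2827.023 → ⌈·⌉ = 2828
j=7: r + 6k = 3349.923 → ⌈·⌉ = 3350
j=8: r + 7k = 3872.823 → ⌈·⌉ = 3873
j=9: r + 8k = 4395.723 → ⌈·⌉ = 4396
j=10: r + 9k = 4918.623 → ⌈·⌉ = 4919

213, 736, 1259, 1782, 2305, 2828, 3350, 3873, 4396, 4919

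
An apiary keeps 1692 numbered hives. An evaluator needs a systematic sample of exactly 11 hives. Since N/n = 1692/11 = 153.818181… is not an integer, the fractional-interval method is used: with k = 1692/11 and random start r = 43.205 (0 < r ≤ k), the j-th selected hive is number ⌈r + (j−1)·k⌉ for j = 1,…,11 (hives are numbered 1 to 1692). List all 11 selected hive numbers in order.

44, 198, 351, 505, 659, 813, 967, 1120, 1274, 1428, 1582

j=1: r + 0k = 43.205 → ⌈·⌉ = 44
j=2: r + 1k = 197.023181… → ⌈·⌉ = 198
j=3: r + 2k = 350.841363… → ⌈·⌉ = 351
j=4: r + 3k = 504.659545… → ⌈·⌉ = 505
j=5: r + 4k = 658.477727… → ⌈·⌉ = 659
j=6: r + 5k = 812.295909… → ⌈·⌉ = 813
j=7: r + 6k = 966.114090… → ⌈·⌉ = 967
j=8: r + 7k = 1119.932272… → ⌈·⌉ = 1120
j=9: r + 8k = 1273.750454… → ⌈·⌉ = 1274
j=10: r + 9k = 1427.568636… → ⌈·⌉ = 1428
j=11: r + 10k = 1581.386818… → ⌈·⌉ = 1582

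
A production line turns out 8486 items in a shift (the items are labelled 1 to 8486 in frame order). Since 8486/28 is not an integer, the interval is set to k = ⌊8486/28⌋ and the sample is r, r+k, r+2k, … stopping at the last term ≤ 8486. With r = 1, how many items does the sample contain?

k = ⌊8486/28⌋ = 303
Achieved size = ⌊(8486 − 1)/303⌋ + 1 = ⌊8485/303⌋ + 1 = 28 + 1 = 29
(last selection: 1 + 28×303 = 8485 ≤ 8486; next would be 8788 > 8486)

29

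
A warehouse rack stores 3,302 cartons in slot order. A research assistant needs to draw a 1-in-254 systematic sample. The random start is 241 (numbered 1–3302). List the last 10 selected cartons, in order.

1003, 1257, 1511, 1765, 2019, 2273, 2527, 2781, 3035, 3289

4th selection = 241 + 3×254 = 1003
5th: 1003 + 254 = 1257
6th: 1257 + 254 = 1511
7th: 1511 + 254 = 1765
8th: 1765 + 254 = 2019
9th: 2019 + 254 = 2273
10th: 2273 + 254 = 2527
11th: 2527 + 254 = 2781
12th: 2781 + 254 = 3035
13th: 3035 + 254 = 3289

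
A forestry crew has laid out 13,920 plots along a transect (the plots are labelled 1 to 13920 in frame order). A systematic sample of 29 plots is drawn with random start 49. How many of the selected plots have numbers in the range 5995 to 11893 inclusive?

12

k = 13920/29 = 480
First selection ≥ 5995: 49 + ⌈(5995−49)/480⌉·480 = 49 + 13×480 = 6289
Last selection ≤ 11893: 49 + ⌊(11893−49)/480⌋·480 = 49 + 24×480 = 11569
Count = 24 − 13 + 1 = 12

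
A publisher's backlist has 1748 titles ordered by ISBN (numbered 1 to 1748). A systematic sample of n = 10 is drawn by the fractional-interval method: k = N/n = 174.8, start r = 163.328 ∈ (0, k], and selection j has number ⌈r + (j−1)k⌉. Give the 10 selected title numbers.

j=1: r + 0k = 163.328 → ⌈·⌉ = 164
j=2: r + 1k = 338.128 → ⌈·⌉ = 339
j=3: r + 2k = 512.928 → ⌈·⌉ = 513
j=4: r + 3k = 687.728 → ⌈·⌉ = 688
j=5: r + 4k = 862.528 → ⌈·⌉ = 863
j=6: r + 5k = 1037.328 → ⌈·⌉ = 1038
j=7: r + 6k = 1212.128 → ⌈·⌉ = 1213
j=8: r + 7k = 1386.928 → ⌈·⌉ = 1387
j=9: r + 8k = 1561.728 → ⌈·⌉ = 1562
j=10: r + 9k = 1736.528 → ⌈·⌉ = 1737

164, 339, 513, 688, 863, 1038, 1213, 1387, 1562, 1737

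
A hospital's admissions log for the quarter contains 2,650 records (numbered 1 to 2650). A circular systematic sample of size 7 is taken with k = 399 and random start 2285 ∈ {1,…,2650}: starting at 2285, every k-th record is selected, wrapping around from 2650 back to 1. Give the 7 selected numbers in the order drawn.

Selection 1: 2285
Selection 2: 2285 + 399 = 2684 → 2684 − 2650 = 34
Selection 3: 34 + 399 = 433
Selection 4: 433 + 399 = 832
Selection 5: 832 + 399 = 1231
Selection 6: 1231 + 399 = 1630
Selection 7: 1630 + 399 = 2029

2285, 34, 433, 832, 1231, 1630, 2029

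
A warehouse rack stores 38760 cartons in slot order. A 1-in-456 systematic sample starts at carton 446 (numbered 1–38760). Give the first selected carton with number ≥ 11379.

11390

k = 456
Steps past start: ⌈(11379 − 446)/456⌉ = ⌈10933/456⌉ = 24
Selected carton: 446 + 24×456 = 11390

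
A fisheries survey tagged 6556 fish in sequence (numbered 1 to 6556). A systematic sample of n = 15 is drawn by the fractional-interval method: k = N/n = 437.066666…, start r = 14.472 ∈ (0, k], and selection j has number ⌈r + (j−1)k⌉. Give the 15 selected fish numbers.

15, 452, 889, 1326, 1763, 2200, 2637, 3074, 3512, 3949, 4386, 4823, 5260, 5697, 6134

j=1: r + 0k = 14.472 → ⌈·⌉ = 15
j=2: r + 1k = 451.538666… → ⌈·⌉ = 452
j=3: r + 2k = 888.605333… → ⌈·⌉ = 889
j=4: r + 3k = 1325.672 → ⌈·⌉ = 1326
j=5: r + 4k = 1762.738666… → ⌈·⌉ = 1763
j=6: r + 5k = 2199.805333… → ⌈·⌉ = 2200
j=7: r + 6k = 2636.872 → ⌈·⌉ = 2637
j=8: r + 7k = 3073.938666… → ⌈·⌉ = 3074
j=9: r + 8k = 3511.005333… → ⌈·⌉ = 3512
j=10: r + 9k = 3948.072 → ⌈·⌉ = 3949
j=11: r + 10k = 4385.138666… → ⌈·⌉ = 4386
j=12: r + 11k = 4822.205333… → ⌈·⌉ = 4823
j=13: r + 12k = 5259.272 → ⌈·⌉ = 5260
j=14: r + 13k = 5696.338666… → ⌈·⌉ = 5697
j=15: r + 14k = 6133.405333… → ⌈·⌉ = 6134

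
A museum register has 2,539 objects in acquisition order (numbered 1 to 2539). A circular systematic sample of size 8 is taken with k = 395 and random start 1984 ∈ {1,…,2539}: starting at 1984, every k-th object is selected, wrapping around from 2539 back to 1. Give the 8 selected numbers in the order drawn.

Selection 1: 1984
Selection 2: 1984 + 395 = 2379
Selection 3: 2379 + 395 = 2774 → 2774 − 2539 = 235
Selection 4: 235 + 395 = 630
Selection 5: 630 + 395 = 1025
Selection 6: 1025 + 395 = 1420
Selection 7: 1420 + 395 = 1815
Selection 8: 1815 + 395 = 2210

1984, 2379, 235, 630, 1025, 1420, 1815, 2210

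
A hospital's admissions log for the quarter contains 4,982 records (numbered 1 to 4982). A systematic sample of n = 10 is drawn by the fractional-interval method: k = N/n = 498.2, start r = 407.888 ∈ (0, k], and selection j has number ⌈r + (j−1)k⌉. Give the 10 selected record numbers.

408, 907, 1405, 1903, 2401, 2899, 3398, 3896, 4394, 4892

j=1: r + 0k = 407.888 → ⌈·⌉ = 408
j=2: r + 1k = 906.088 → ⌈·⌉ = 907
j=3: r + 2k = 1404.288 → ⌈·⌉ = 1405
j=4: r + 3k = 1902.488 → ⌈·⌉ = 1903
j=5: r + 4k = 2400.688 → ⌈·⌉ = 2401
j=6: r + 5k = 2898.888 → ⌈·⌉ = 2899
j=7: r + 6k = 3397.088 → ⌈·⌉ = 3398
j=8: r + 7k = 3895.288 → ⌈·⌉ = 3896
j=9: r + 8k = 4393.488 → ⌈·⌉ = 4394
j=10: r + 9k = 4891.688 → ⌈·⌉ = 4892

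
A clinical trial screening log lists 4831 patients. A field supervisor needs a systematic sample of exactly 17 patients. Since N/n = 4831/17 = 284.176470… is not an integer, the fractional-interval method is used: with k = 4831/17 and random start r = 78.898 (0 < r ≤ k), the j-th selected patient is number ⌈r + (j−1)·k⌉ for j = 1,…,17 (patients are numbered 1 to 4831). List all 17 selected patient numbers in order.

j=1: r + 0k = 78.898 → ⌈·⌉ = 79
j=2: r + 1k = 363.074470… → ⌈·⌉ = 364
j=3: r + 2k = 647.250941… → ⌈·⌉ = 648
j=4: r + 3k = 931.427411… → ⌈·⌉ = 932
j=5: r + 4k = 1215.603882… → ⌈·⌉ = 1216
j=6: r + 5k = 1499.780352… → ⌈·⌉ = 1500
j=7: r + 6k = 1783.956823… → ⌈·⌉ = 1784
j=8: r + 7k = 2068.133294… → ⌈·⌉ = 2069
j=9: r + 8k = 2352.309764… → ⌈·⌉ = 2353
j=10: r + 9k = 2636.486235… → ⌈·⌉ = 2637
j=11: r + 10k = 2920.662705… → ⌈·⌉ = 2921
j=12: r + 11k = 3204.839176… → ⌈·⌉ = 3205
j=13: r + 12k = 3489.015647… → ⌈·⌉ = 3490
j=14: r + 13k = 3773.192117… → ⌈·⌉ = 3774
j=15: r + 14k = 4057.368588… → ⌈·⌉ = 4058
j=16: r + 15k = 4341.545058… → ⌈·⌉ = 4342
j=17: r + 16k = 4625.721529… → ⌈·⌉ = 4626

79, 364, 648, 932, 1216, 1500, 1784, 2069, 2353, 2637, 2921, 3205, 3490, 3774, 4058, 4342, 4626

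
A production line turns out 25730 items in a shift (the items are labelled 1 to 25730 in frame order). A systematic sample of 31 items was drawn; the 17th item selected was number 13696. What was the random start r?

416

k = 25730/31 = 830
r = 13696 − (17−1)×830 = 13696 − 13280 = 416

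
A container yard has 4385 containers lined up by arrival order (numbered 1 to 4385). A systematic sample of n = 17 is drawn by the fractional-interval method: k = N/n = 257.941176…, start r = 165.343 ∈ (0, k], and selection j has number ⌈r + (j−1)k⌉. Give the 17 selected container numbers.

j=1: r + 0k = 165.343 → ⌈·⌉ = 166
j=2: r + 1k = 423.284176… → ⌈·⌉ = 424
j=3: r + 2k = 681.225352… → ⌈·⌉ = 682
j=4: r + 3k = 939.166529… → ⌈·⌉ = 940
j=5: r + 4k = 1197.107705… → ⌈·⌉ = 1198
j=6: r + 5k = 1455.048882… → ⌈·⌉ = 1456
j=7: r + 6k = 1712.990058… → ⌈·⌉ = 1713
j=8: r + 7k = 1970.931235… → ⌈·⌉ = 1971
j=9: r + 8k = 2228.872411… → ⌈·⌉ = 2229
j=10: r + 9k = 2486.813588… → ⌈·⌉ = 2487
j=11: r + 10k = 2744.754764… → ⌈·⌉ = 2745
j=12: r + 11k = 3002.695941… → ⌈·⌉ = 3003
j=13: r + 12k = 3260.637117… → ⌈·⌉ = 3261
j=14: r + 13k = 3518.578294… → ⌈·⌉ = 3519
j=15: r + 14k = 3776.519470… → ⌈·⌉ = 3777
j=16: r + 15k = 4034.460647… → ⌈·⌉ = 4035
j=17: r + 16k = 4292.401823… → ⌈·⌉ = 4293

166, 424, 682, 940, 1198, 1456, 1713, 1971, 2229, 2487, 2745, 3003, 3261, 3519, 3777, 4035, 4293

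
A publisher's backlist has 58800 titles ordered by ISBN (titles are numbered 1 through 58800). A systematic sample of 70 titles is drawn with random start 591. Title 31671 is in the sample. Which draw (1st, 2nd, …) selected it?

k = 58800/70 = 840
position = (31671 − 591)/840 + 1 = 31080/840 + 1 = 37 + 1 = 38

38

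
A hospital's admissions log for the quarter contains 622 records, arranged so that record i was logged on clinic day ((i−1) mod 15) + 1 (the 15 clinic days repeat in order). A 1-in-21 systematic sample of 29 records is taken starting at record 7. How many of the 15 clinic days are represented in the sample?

Consecutive selections differ by k = 21, so their clinic day numbers differ by 21 mod 15 = 6.
gcd(21, 15) = 3, so the sample visits 15/3 = 5 distinct residues mod 15.
Start 7 is clinic day 7; the clinic days hit are 1, 4, 7, 10, 13.

5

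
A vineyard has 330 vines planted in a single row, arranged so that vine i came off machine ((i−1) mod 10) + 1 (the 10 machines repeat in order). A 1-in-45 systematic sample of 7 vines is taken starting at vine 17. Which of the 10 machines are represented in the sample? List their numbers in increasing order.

2, 7

Consecutive selections differ by k = 45, so their machine numbers differ by 45 mod 10 = 5.
gcd(45, 10) = 5, so the sample visits 10/5 = 2 distinct residues mod 10.
Start 17 is machine 7; the machines hit are 2, 7.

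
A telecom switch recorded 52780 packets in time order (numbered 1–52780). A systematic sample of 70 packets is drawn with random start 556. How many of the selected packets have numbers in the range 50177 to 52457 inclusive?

3

k = 52780/70 = 754
First selection ≥ 50177: 556 + ⌈(50177−556)/754⌉·754 = 556 + 66×754 = 50320
Last selection ≤ 52457: 556 + ⌊(52457−556)/754⌋·754 = 556 + 68×754 = 51828
Count = 68 − 66 + 1 = 3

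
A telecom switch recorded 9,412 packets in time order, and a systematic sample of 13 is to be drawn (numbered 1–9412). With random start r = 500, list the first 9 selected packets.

500, 1224, 1948, 2672, 3396, 4120, 4844, 5568, 6292

k = N/n = 9412/13 = 724
packet 1: 500
packet 2: 500 + 724 = 1224
packet 3: 1224 + 724 = 1948
packet 4: 1948 + 724 = 2672
packet 5: 2672 + 724 = 3396
packet 6: 3396 + 724 = 4120
packet 7: 4120 + 724 = 4844
packet 8: 4844 + 724 = 5568
packet 9: 5568 + 724 = 6292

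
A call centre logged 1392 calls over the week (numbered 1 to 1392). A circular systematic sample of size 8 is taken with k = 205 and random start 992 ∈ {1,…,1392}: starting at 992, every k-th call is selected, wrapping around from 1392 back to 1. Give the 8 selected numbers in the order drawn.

992, 1197, 10, 215, 420, 625, 830, 1035

Selection 1: 992
Selection 2: 992 + 205 = 1197
Selection 3: 1197 + 205 = 1402 → 1402 − 1392 = 10
Selection 4: 10 + 205 = 215
Selection 5: 215 + 205 = 420
Selection 6: 420 + 205 = 625
Selection 7: 625 + 205 = 830
Selection 8: 830 + 205 = 1035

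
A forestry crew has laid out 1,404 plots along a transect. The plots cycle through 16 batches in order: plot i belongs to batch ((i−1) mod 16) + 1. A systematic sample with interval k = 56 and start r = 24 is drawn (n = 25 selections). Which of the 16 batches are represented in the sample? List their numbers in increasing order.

Consecutive selections differ by k = 56, so their batch numbers differ by 56 mod 16 = 8.
gcd(56, 16) = 8, so the sample visits 16/8 = 2 distinct residues mod 16.
Start 24 is batch 8; the batches hit are 8, 16.

8, 16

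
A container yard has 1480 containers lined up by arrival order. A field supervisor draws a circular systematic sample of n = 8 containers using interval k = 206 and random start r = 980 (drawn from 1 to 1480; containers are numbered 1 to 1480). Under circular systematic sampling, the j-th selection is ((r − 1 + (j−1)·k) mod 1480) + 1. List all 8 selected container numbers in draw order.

Selection 1: 980
Selection 2: 980 + 206 = 1186
Selection 3: 1186 + 206 = 1392
Selection 4: 1392 + 206 = 1598 → 1598 − 1480 = 118
Selection 5: 118 + 206 = 324
Selection 6: 324 + 206 = 530
Selection 7: 530 + 206 = 736
Selection 8: 736 + 206 = 942

980, 1186, 1392, 118, 324, 530, 736, 942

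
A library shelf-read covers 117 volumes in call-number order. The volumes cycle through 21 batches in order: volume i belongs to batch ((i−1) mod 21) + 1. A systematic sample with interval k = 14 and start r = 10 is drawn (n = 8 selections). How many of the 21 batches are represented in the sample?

3

Consecutive selections differ by k = 14, so their batch numbers differ by 14 mod 21 = 14.
gcd(14, 21) = 7, so the sample visits 21/7 = 3 distinct residues mod 21.
Start 10 is batch 10; the batches hit are 3, 10, 17.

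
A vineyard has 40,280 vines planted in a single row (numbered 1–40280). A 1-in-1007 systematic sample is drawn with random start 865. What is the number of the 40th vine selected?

k = 1007
40th selection = r + (40−1)·k = 865 + 39×1007 = 865 + 39273 = 40138

40138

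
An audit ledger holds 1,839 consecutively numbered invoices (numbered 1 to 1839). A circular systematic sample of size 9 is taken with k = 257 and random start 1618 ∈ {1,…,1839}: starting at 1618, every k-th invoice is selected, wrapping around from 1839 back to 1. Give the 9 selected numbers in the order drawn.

1618, 36, 293, 550, 807, 1064, 1321, 1578, 1835

Selection 1: 1618
Selection 2: 1618 + 257 = 1875 → 1875 − 1839 = 36
Selection 3: 36 + 257 = 293
Selection 4: 293 + 257 = 550
Selection 5: 550 + 257 = 807
Selection 6: 807 + 257 = 1064
Selection 7: 1064 + 257 = 1321
Selection 8: 1321 + 257 = 1578
Selection 9: 1578 + 257 = 1835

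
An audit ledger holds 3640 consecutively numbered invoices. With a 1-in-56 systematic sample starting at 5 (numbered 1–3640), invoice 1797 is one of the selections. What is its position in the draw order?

33

k = 56
position = (1797 − 5)/56 + 1 = 1792/56 + 1 = 32 + 1 = 33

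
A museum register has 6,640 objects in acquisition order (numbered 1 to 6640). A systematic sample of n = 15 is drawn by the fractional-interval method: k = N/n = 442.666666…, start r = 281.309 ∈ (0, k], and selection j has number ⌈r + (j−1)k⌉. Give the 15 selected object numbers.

282, 724, 1167, 1610, 2052, 2495, 2938, 3380, 3823, 4266, 4708, 5151, 5594, 6036, 6479

j=1: r + 0k = 281.309 → ⌈·⌉ = 282
j=2: r + 1k = 723.975666… → ⌈·⌉ = 724
j=3: r + 2k = 1166.642333… → ⌈·⌉ = 1167
j=4: r + 3k = 1609.309 → ⌈·⌉ = 1610
j=5: r + 4k = 2051.975666… → ⌈·⌉ = 2052
j=6: r + 5k = 2494.642333… → ⌈·⌉ = 2495
j=7: r + 6k = 2937.309 → ⌈·⌉ = 2938
j=8: r + 7k = 3379.975666… → ⌈·⌉ = 3380
j=9: r + 8k = 3822.642333… → ⌈·⌉ = 3823
j=10: r + 9k = 4265.309 → ⌈·⌉ = 4266
j=11: r + 10k = 4707.975666… → ⌈·⌉ = 4708
j=12: r + 11k = 5150.642333… → ⌈·⌉ = 5151
j=13: r + 12k = 5593.309 → ⌈·⌉ = 5594
j=14: r + 13k = 6035.975666… → ⌈·⌉ = 6036
j=15: r + 14k = 6478.642333… → ⌈·⌉ = 6479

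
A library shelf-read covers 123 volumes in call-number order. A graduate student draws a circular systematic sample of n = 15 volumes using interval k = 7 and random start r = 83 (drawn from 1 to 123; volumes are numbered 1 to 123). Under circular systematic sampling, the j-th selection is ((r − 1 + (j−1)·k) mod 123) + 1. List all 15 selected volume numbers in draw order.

83, 90, 97, 104, 111, 118, 2, 9, 16, 23, 30, 37, 44, 51, 58

Selection 1: 83
Selection 2: 83 + 7 = 90
Selection 3: 90 + 7 = 97
Selection 4: 97 + 7 = 104
Selection 5: 104 + 7 = 111
Selection 6: 111 + 7 = 118
Selection 7: 118 + 7 = 125 → 125 − 123 = 2
Selection 8: 2 + 7 = 9
Selection 9: 9 + 7 = 16
Selection 10: 16 + 7 = 23
Selection 11: 23 + 7 = 30
Selection 12: 30 + 7 = 37
Selection 13: 37 + 7 = 44
Selection 14: 44 + 7 = 51
Selection 15: 51 + 7 = 58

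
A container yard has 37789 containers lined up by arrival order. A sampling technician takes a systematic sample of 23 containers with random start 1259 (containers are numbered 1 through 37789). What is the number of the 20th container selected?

32476

k = 37789/23 = 1643
20th selection = r + (20−1)·k = 1259 + 19×1643 = 1259 + 31217 = 32476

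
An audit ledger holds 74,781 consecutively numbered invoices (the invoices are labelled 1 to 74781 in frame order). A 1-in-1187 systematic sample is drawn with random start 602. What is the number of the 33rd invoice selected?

38586

k = 1187
33rd selection = r + (33−1)·k = 602 + 32×1187 = 602 + 37984 = 38586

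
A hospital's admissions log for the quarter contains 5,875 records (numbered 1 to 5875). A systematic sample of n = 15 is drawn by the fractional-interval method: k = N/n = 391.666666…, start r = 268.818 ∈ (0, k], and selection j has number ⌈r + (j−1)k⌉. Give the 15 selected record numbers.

j=1: r + 0k = 268.818 → ⌈·⌉ = 269
j=2: r + 1k = 660.484666… → ⌈·⌉ = 661
j=3: r + 2k = 1052.151333… → ⌈·⌉ = 1053
j=4: r + 3k = 1443.818 → ⌈·⌉ = 1444
j=5: r + 4k = 1835.484666… → ⌈·⌉ = 1836
j=6: r + 5k = 2227.151333… → ⌈·⌉ = 2228
j=7: r + 6k = 2618.818 → ⌈·⌉ = 2619
j=8: r + 7k = 3010.484666… → ⌈·⌉ = 3011
j=9: r + 8k = 3402.151333… → ⌈·⌉ = 3403
j=10: r + 9k = 3793.818 → ⌈·⌉ = 3794
j=11: r + 10k = 4185.484666… → ⌈·⌉ = 4186
j=12: r + 11k = 4577.151333… → ⌈·⌉ = 4578
j=13: r + 12k = 4968.818 → ⌈·⌉ = 4969
j=14: r + 13k = 5360.484666… → ⌈·⌉ = 5361
j=15: r + 14k = 5752.151333… → ⌈·⌉ = 5753

269, 661, 1053, 1444, 1836, 2228, 2619, 3011, 3403, 3794, 4186, 4578, 4969, 5361, 5753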